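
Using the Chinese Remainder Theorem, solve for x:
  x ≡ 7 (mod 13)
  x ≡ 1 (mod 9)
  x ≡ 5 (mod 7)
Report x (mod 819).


Moduli 13, 9, 7 are pairwise coprime; by CRT there is a unique solution modulo M = 13 · 9 · 7 = 819.
Solve pairwise, accumulating the modulus:
  Start with x ≡ 7 (mod 13).
  Combine with x ≡ 1 (mod 9): since gcd(13, 9) = 1, we get a unique residue mod 117.
    Write x = 7 + 13·t and substitute into x ≡ 1 (mod 9): 13·t ≡ 1 − 7 = -6 (mod 9).
    Reduce coefficients mod 9: 4·t ≡ 3 (mod 9).
    The inverse of 4 mod 9 is 7 (since 4·7 = 28 = 3·9 + 1), so t ≡ 7·3 = 21 ≡ 3 (mod 9).
    Then x = 7 + 13·3 = 46, valid modulo lcm(13, 9) = 117: x ≡ 46 (mod 117).
  Combine with x ≡ 5 (mod 7): since gcd(117, 7) = 1, we get a unique residue mod 819.
    Write x = 46 + 117·t and substitute into x ≡ 5 (mod 7): 117·t ≡ 5 − 46 = -41 (mod 7).
    Reduce coefficients mod 7: 5·t ≡ 1 (mod 7).
    The inverse of 5 mod 7 is 3 (since 5·3 = 15 = 2·7 + 1), so t ≡ 3·1 = 3 ≡ 3 (mod 7).
    Then x = 46 + 117·3 = 397, valid modulo lcm(117, 7) = 819: x ≡ 397 (mod 819).
Verify: 397 mod 13 = 7 ✓, 397 mod 9 = 1 ✓, 397 mod 7 = 5 ✓.

x ≡ 397 (mod 819).


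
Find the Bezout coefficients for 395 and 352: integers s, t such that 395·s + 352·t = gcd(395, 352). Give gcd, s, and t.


Euclidean algorithm on (395, 352) — divide until remainder is 0:
  395 = 1 · 352 + 43
  352 = 8 · 43 + 8
  43 = 5 · 8 + 3
  8 = 2 · 3 + 2
  3 = 1 · 2 + 1
  2 = 2 · 1 + 0
gcd(395, 352) = 1.
Track Bezout coefficients alongside the remainders: start with r₀ = 395 = a·1 + b·0 (s = 1, t = 0) and r₁ = 352 = a·0 + b·1 (s = 0, t = 1); each new remainder r_{k+1} = r_{k-1} − q_k·r_k inherits s_{k+1} = s_{k-1} − q_k·s_k, t_{k+1} = t_{k-1} − q_k·t_k, so r_k = a·s_k + b·t_k at every step:
  q = 1: r = 43, s = 1 − 1·0 = 1, t = 0 − 1·1 = -1  (check: 395·1 + 352·(-1) = 43)
  q = 8: r = 8, s = 0 − 8·1 = -8, t = 1 − 8·(-1) = 9  (check: 395·(-8) + 352·9 = 8)
  q = 5: r = 3, s = 1 − 5·(-8) = 41, t = -1 − 5·9 = -46  (check: 395·41 + 352·(-46) = 3)
  q = 2: r = 2, s = -8 − 2·41 = -90, t = 9 − 2·(-46) = 101  (check: 395·(-90) + 352·101 = 2)
  q = 1: r = 1, s = 41 − 1·(-90) = 131, t = -46 − 1·101 = -147  (check: 395·131 + 352·(-147) = 1)
The row with r = 1 (the gcd) gives the Bezout coefficients s = 131, t = -147.
Result: 395 · (131) + 352 · (-147) = 1.

gcd(395, 352) = 1; s = 131, t = -147 (check: 395·131 + 352·(-147) = 1).


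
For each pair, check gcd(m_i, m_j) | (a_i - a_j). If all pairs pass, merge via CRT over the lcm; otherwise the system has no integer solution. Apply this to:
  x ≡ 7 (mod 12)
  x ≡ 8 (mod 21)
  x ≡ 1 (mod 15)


Moduli 12, 21, 15 are not pairwise coprime, so CRT works modulo lcm(m_i) when all pairwise compatibility conditions hold.
Pairwise compatibility: gcd(m_i, m_j) must divide a_i - a_j for every pair.
Merge one congruence at a time:
  Start: x ≡ 7 (mod 12).
  Combine with x ≡ 8 (mod 21): gcd(12, 21) = 3, and 8 - 7 = 1 is NOT divisible by 3.
    ⇒ system is inconsistent (no integer solution).

No solution (the system is inconsistent).


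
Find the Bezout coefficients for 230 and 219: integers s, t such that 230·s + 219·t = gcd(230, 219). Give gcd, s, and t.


Euclidean algorithm on (230, 219) — divide until remainder is 0:
  230 = 1 · 219 + 11
  219 = 19 · 11 + 10
  11 = 1 · 10 + 1
  10 = 10 · 1 + 0
gcd(230, 219) = 1.
Track Bezout coefficients alongside the remainders: start with r₀ = 230 = a·1 + b·0 (s = 1, t = 0) and r₁ = 219 = a·0 + b·1 (s = 0, t = 1); each new remainder r_{k+1} = r_{k-1} − q_k·r_k inherits s_{k+1} = s_{k-1} − q_k·s_k, t_{k+1} = t_{k-1} − q_k·t_k, so r_k = a·s_k + b·t_k at every step:
  q = 1: r = 11, s = 1 − 1·0 = 1, t = 0 − 1·1 = -1  (check: 230·1 + 219·(-1) = 11)
  q = 19: r = 10, s = 0 − 19·1 = -19, t = 1 − 19·(-1) = 20  (check: 230·(-19) + 219·20 = 10)
  q = 1: r = 1, s = 1 − 1·(-19) = 20, t = -1 − 1·20 = -21  (check: 230·20 + 219·(-21) = 1)
The row with r = 1 (the gcd) gives the Bezout coefficients s = 20, t = -21.
Result: 230 · (20) + 219 · (-21) = 1.

gcd(230, 219) = 1; s = 20, t = -21 (check: 230·20 + 219·(-21) = 1).


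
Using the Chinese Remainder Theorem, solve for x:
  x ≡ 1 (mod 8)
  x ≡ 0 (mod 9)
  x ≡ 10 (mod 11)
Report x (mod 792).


Moduli 8, 9, 11 are pairwise coprime; by CRT there is a unique solution modulo M = 8 · 9 · 11 = 792.
Solve pairwise, accumulating the modulus:
  Start with x ≡ 1 (mod 8).
  Combine with x ≡ 0 (mod 9): since gcd(8, 9) = 1, we get a unique residue mod 72.
    Write x = 1 + 8·t and substitute into x ≡ 0 (mod 9): 8·t ≡ 0 − 1 = -1 (mod 9).
    Reduce coefficients mod 9: 8·t ≡ 8 (mod 9).
    The inverse of 8 mod 9 is 8 (since 8·8 = 64 = 7·9 + 1), so t ≡ 8·8 = 64 ≡ 1 (mod 9).
    Then x = 1 + 8·1 = 9, valid modulo lcm(8, 9) = 72: x ≡ 9 (mod 72).
  Combine with x ≡ 10 (mod 11): since gcd(72, 11) = 1, we get a unique residue mod 792.
    Write x = 9 + 72·t and substitute into x ≡ 10 (mod 11): 72·t ≡ 10 − 9 = 1 (mod 11).
    Reduce coefficients mod 11: 6·t ≡ 1 (mod 11).
    The inverse of 6 mod 11 is 2 (since 6·2 = 12 = 1·11 + 1), so t ≡ 2·1 = 2 ≡ 2 (mod 11).
    Then x = 9 + 72·2 = 153, valid modulo lcm(72, 11) = 792: x ≡ 153 (mod 792).
Verify: 153 mod 8 = 1 ✓, 153 mod 9 = 0 ✓, 153 mod 11 = 10 ✓.

x ≡ 153 (mod 792).


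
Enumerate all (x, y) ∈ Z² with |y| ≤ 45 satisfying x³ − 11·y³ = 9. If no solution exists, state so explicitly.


The equation is x³ - 11y³ = 9. For fixed y, x³ = 11·y³ + 9, so a solution requires the RHS to be a perfect cube.
Strategy: iterate y from -45 to 45, compute RHS = 11·y³ + 9, and check whether it is a (positive or negative) perfect cube.
Check small values of y:
  y = 0: RHS = 9 is not a perfect cube.
  y = 1: RHS = 20 is not a perfect cube.
  y = -1: RHS = -2 is not a perfect cube.
  y = 2: RHS = 97 is not a perfect cube.
  y = -2: RHS = -79 is not a perfect cube.
  y = 3: RHS = 306 is not a perfect cube.
  y = -3: RHS = -288 is not a perfect cube.
Continuing the search up to |y| = 45 finds no solutions either.
No (x, y) in the scanned range satisfies the equation.

No integer solutions with |y| ≤ 45.


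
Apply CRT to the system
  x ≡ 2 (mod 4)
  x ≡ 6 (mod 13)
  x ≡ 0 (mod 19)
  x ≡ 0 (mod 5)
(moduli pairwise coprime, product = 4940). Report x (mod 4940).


Product of moduli M = 4 · 13 · 19 · 5 = 4940.
Merge one congruence at a time:
  Start: x ≡ 2 (mod 4).
  Combine with x ≡ 6 (mod 13); new modulus lcm = 52.
    Write x = 2 + 4·t and substitute into x ≡ 6 (mod 13): 4·t ≡ 6 − 2 = 4 (mod 13).
    The inverse of 4 mod 13 is 10 (since 4·10 = 40 = 3·13 + 1), so t ≡ 10·4 = 40 ≡ 1 (mod 13).
    Then x = 2 + 4·1 = 6, valid modulo lcm(4, 13) = 52: x ≡ 6 (mod 52).
  Combine with x ≡ 0 (mod 19); new modulus lcm = 988.
    Write x = 6 + 52·t and substitute into x ≡ 0 (mod 19): 52·t ≡ 0 − 6 = -6 (mod 19).
    Reduce coefficients mod 19: 14·t ≡ 13 (mod 19).
    The inverse of 14 mod 19 is 15 (since 14·15 = 210 = 11·19 + 1), so t ≡ 15·13 = 195 ≡ 5 (mod 19).
    Then x = 6 + 52·5 = 266, valid modulo lcm(52, 19) = 988: x ≡ 266 (mod 988).
  Combine with x ≡ 0 (mod 5); new modulus lcm = 4940.
    Write x = 266 + 988·t and substitute into x ≡ 0 (mod 5): 988·t ≡ 0 − 266 = -266 (mod 5).
    Reduce coefficients mod 5: 3·t ≡ 4 (mod 5).
    The inverse of 3 mod 5 is 2 (since 3·2 = 6 = 1·5 + 1), so t ≡ 2·4 = 8 ≡ 3 (mod 5).
    Then x = 266 + 988·3 = 3230, valid modulo lcm(988, 5) = 4940: x ≡ 3230 (mod 4940).
Verify against each original: 3230 mod 4 = 2, 3230 mod 13 = 6, 3230 mod 19 = 0, 3230 mod 5 = 0.

x ≡ 3230 (mod 4940).


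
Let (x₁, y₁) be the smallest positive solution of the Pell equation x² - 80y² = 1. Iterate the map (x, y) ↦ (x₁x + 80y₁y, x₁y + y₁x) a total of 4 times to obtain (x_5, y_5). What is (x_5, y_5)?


Step 1: Find the fundamental solution (x₁, y₁) of x² - 80y² = 1.
  Expand √80 as a continued fraction. a₀ = ⌊√80⌋ = 8; iterate m_{k+1} = d_k·a_k − m_k, d_{k+1} = (80 − m_{k+1}²)/d_k, a_{k+1} = ⌊(a₀ + m_{k+1})/d_{k+1}⌋ (starting m₀ = 0, d₀ = 1), with convergents p_k = a_k·p_{k-1} + p_{k-2}, q_k = a_k·q_{k-1} + q_{k-2} (p₋₁ = 1, q₋₁ = 0):
  k = 0: a₀ = 8; p₀/q₀ = 8/1; p₀² − 80·q₀² = 64 − 80 = -16.
  k = 1: m = 8, d = 16, a = ⌊(8 + 8)/16⌋ = 1; p/q = (1·8 + 1)/(1·1 + 0) = 9/1; p² − 80·q² = 81 − 80 = 1.
  The first convergent with p² − 80·q² = 1 gives the fundamental solution (x₁, y₁) = (9, 1).
Step 2: Apply the recurrence (x_{n+1}, y_{n+1}) = (x₁x_n + 80y₁y_n, x₁y_n + y₁x_n) repeatedly.
  From (x_1, y_1) = (9, 1): x_2 = 9·9 + 80·1·1 = 161; y_2 = 9·1 + 1·9 = 18.
  From (x_2, y_2) = (161, 18): x_3 = 9·161 + 80·1·18 = 2889; y_3 = 9·18 + 1·161 = 323.
  From (x_3, y_3) = (2889, 323): x_4 = 9·2889 + 80·1·323 = 51841; y_4 = 9·323 + 1·2889 = 5796.
  From (x_4, y_4) = (51841, 5796): x_5 = 9·51841 + 80·1·5796 = 930249; y_5 = 9·5796 + 1·51841 = 104005.
Step 3: Verify x_5² - 80·y_5² = 865363202001 - 865363202000 = 1 (should be 1). ✓

(x_1, y_1) = (9, 1); (x_5, y_5) = (930249, 104005).


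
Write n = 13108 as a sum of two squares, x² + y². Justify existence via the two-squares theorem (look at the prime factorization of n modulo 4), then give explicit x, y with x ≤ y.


Step 1: Factor n = 13108 = 2^2 · 29 · 113.
Step 2: Check the mod-4 condition on each prime factor: 2 = 2 (special); 29 ≡ 1 (mod 4), exponent 1; 113 ≡ 1 (mod 4), exponent 1.
All primes ≡ 3 (mod 4) appear to even exponent (or don't appear), so by the two-squares theorem n IS expressible as a sum of two squares.
Step 3: Build a representation. Group n = k² · m with k = 2 and m = 29 · 113 = 3277 (a product of primes ≡ 1 (mod 4)); a representation of m scales to one of n via (k·x)² + (k·y)² = k²(x² + y²). Each prime p ≡ 1 (mod 4) is itself a sum of two squares; find a² by testing p − a² for a perfect square:
  29: 29 − 1² = 28, 29 − 2² = 25 = 5² ⇒ 29 = 2² + 5².
  113: 113 − 1² = 112, 113 − 2² = 109, 113 − 3² = 104, 113 − 4² = 97, 113 − 5² = 88, 113 − 6² = 77, 113 − 7² = 64 = 8² ⇒ 113 = 7² + 8².
  Combine using the Brahmagupta–Fibonacci identity (a² + b²)(c² + d²) = (ac − bd)² + (ad + bc)² = (ac + bd)² + (ad − bc)²:
  29 · 113 = 3277: from (2² + 5²)(7² + 8²), take (2·7 − 5·8, 2·8 + 5·7) = (14 − 40, 16 + 35) = (-26, 51); dropping signs (only squares matter) gives (26, 51); check 26² + 51² = 676 + 2601 = 3277 ✓.
  Scale by k = 2: (2·26, 2·51) = (52, 102).
Step 4: Order so x ≤ y and verify: 52² + 102² = 2704 + 10404 = 13108 = n. ✓

n = 13108 = 52² + 102² (one valid representation with x ≤ y).


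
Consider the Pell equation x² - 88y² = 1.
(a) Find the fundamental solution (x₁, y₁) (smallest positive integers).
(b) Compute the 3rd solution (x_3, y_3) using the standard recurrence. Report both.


Step 1: Find the fundamental solution (x₁, y₁) of x² - 88y² = 1.
  Expand √88 as a continued fraction. a₀ = ⌊√88⌋ = 9; iterate m_{k+1} = d_k·a_k − m_k, d_{k+1} = (88 − m_{k+1}²)/d_k, a_{k+1} = ⌊(a₀ + m_{k+1})/d_{k+1}⌋ (starting m₀ = 0, d₀ = 1), with convergents p_k = a_k·p_{k-1} + p_{k-2}, q_k = a_k·q_{k-1} + q_{k-2} (p₋₁ = 1, q₋₁ = 0):
  k = 0: a₀ = 9; p₀/q₀ = 9/1; p₀² − 88·q₀² = 81 − 88 = -7.
  k = 1: m = 9, d = 7, a = ⌊(9 + 9)/7⌋ = 2; p/q = (2·9 + 1)/(2·1 + 0) = 19/2; p² − 88·q² = 361 − 352 = 9.
  k = 2: m = 5, d = 9, a = ⌊(9 + 5)/9⌋ = 1; p/q = (1·19 + 9)/(1·2 + 1) = 28/3; p² − 88·q² = 784 − 792 = -8.
  k = 3: m = 4, d = 8, a = ⌊(9 + 4)/8⌋ = 1; p/q = (1·28 + 19)/(1·3 + 2) = 47/5; p² − 88·q² = 2209 − 2200 = 9.
  k = 4: m = 4, d = 9, a = ⌊(9 + 4)/9⌋ = 1; p/q = (1·47 + 28)/(1·5 + 3) = 75/8; p² − 88·q² = 5625 − 5632 = -7.
  k = 5: m = 5, d = 7, a = ⌊(9 + 5)/7⌋ = 2; p/q = (2·75 + 47)/(2·8 + 5) = 197/21; p² − 88·q² = 38809 − 38808 = 1.
  The first convergent with p² − 88·q² = 1 gives the fundamental solution (x₁, y₁) = (197, 21).
Step 2: Apply the recurrence (x_{n+1}, y_{n+1}) = (x₁x_n + 88y₁y_n, x₁y_n + y₁x_n) repeatedly.
  From (x_1, y_1) = (197, 21): x_2 = 197·197 + 88·21·21 = 77617; y_2 = 197·21 + 21·197 = 8274.
  From (x_2, y_2) = (77617, 8274): x_3 = 197·77617 + 88·21·8274 = 30580901; y_3 = 197·8274 + 21·77617 = 3259935.
Step 3: Verify x_3² - 88·y_3² = 935191505971801 - 935191505971800 = 1 (should be 1). ✓

(x_1, y_1) = (197, 21); (x_3, y_3) = (30580901, 3259935).


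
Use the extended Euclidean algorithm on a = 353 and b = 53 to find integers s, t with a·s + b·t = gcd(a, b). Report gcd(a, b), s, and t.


Euclidean algorithm on (353, 53) — divide until remainder is 0:
  353 = 6 · 53 + 35
  53 = 1 · 35 + 18
  35 = 1 · 18 + 17
  18 = 1 · 17 + 1
  17 = 17 · 1 + 0
gcd(353, 53) = 1.
Track Bezout coefficients alongside the remainders: start with r₀ = 353 = a·1 + b·0 (s = 1, t = 0) and r₁ = 53 = a·0 + b·1 (s = 0, t = 1); each new remainder r_{k+1} = r_{k-1} − q_k·r_k inherits s_{k+1} = s_{k-1} − q_k·s_k, t_{k+1} = t_{k-1} − q_k·t_k, so r_k = a·s_k + b·t_k at every step:
  q = 6: r = 35, s = 1 − 6·0 = 1, t = 0 − 6·1 = -6  (check: 353·1 + 53·(-6) = 35)
  q = 1: r = 18, s = 0 − 1·1 = -1, t = 1 − 1·(-6) = 7  (check: 353·(-1) + 53·7 = 18)
  q = 1: r = 17, s = 1 − 1·(-1) = 2, t = -6 − 1·7 = -13  (check: 353·2 + 53·(-13) = 17)
  q = 1: r = 1, s = -1 − 1·2 = -3, t = 7 − 1·(-13) = 20  (check: 353·(-3) + 53·20 = 1)
The row with r = 1 (the gcd) gives the Bezout coefficients s = -3, t = 20.
Result: 353 · (-3) + 53 · (20) = 1.

gcd(353, 53) = 1; s = -3, t = 20 (check: 353·(-3) + 53·20 = 1).


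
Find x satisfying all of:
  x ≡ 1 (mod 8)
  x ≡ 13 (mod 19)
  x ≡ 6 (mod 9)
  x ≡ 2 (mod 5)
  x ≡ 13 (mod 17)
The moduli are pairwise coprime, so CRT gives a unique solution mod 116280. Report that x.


Product of moduli M = 8 · 19 · 9 · 5 · 17 = 116280.
Merge one congruence at a time:
  Start: x ≡ 1 (mod 8).
  Combine with x ≡ 13 (mod 19); new modulus lcm = 152.
    Write x = 1 + 8·t and substitute into x ≡ 13 (mod 19): 8·t ≡ 13 − 1 = 12 (mod 19).
    The inverse of 8 mod 19 is 12 (since 8·12 = 96 = 5·19 + 1), so t ≡ 12·12 = 144 ≡ 11 (mod 19).
    Then x = 1 + 8·11 = 89, valid modulo lcm(8, 19) = 152: x ≡ 89 (mod 152).
  Combine with x ≡ 6 (mod 9); new modulus lcm = 1368.
    Write x = 89 + 152·t and substitute into x ≡ 6 (mod 9): 152·t ≡ 6 − 89 = -83 (mod 9).
    Reduce coefficients mod 9: 8·t ≡ 7 (mod 9).
    The inverse of 8 mod 9 is 8 (since 8·8 = 64 = 7·9 + 1), so t ≡ 8·7 = 56 ≡ 2 (mod 9).
    Then x = 89 + 152·2 = 393, valid modulo lcm(152, 9) = 1368: x ≡ 393 (mod 1368).
  Combine with x ≡ 2 (mod 5); new modulus lcm = 6840.
    Write x = 393 + 1368·t and substitute into x ≡ 2 (mod 5): 1368·t ≡ 2 − 393 = -391 (mod 5).
    Reduce coefficients mod 5: 3·t ≡ 4 (mod 5).
    The inverse of 3 mod 5 is 2 (since 3·2 = 6 = 1·5 + 1), so t ≡ 2·4 = 8 ≡ 3 (mod 5).
    Then x = 393 + 1368·3 = 4497, valid modulo lcm(1368, 5) = 6840: x ≡ 4497 (mod 6840).
  Combine with x ≡ 13 (mod 17); new modulus lcm = 116280.
    Write x = 4497 + 6840·t and substitute into x ≡ 13 (mod 17): 6840·t ≡ 13 − 4497 = -4484 (mod 17).
    Reduce coefficients mod 17: 6·t ≡ 4 (mod 17).
    The inverse of 6 mod 17 is 3 (since 6·3 = 18 = 1·17 + 1), so t ≡ 3·4 = 12 ≡ 12 (mod 17).
    Then x = 4497 + 6840·12 = 86577, valid modulo lcm(6840, 17) = 116280: x ≡ 86577 (mod 116280).
Verify against each original: 86577 mod 8 = 1, 86577 mod 19 = 13, 86577 mod 9 = 6, 86577 mod 5 = 2, 86577 mod 17 = 13.

x ≡ 86577 (mod 116280).


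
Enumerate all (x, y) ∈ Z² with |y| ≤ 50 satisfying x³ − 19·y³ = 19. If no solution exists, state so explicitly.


The equation is x³ - 19y³ = 19. For fixed y, x³ = 19·y³ + 19, so a solution requires the RHS to be a perfect cube.
Strategy: iterate y from -50 to 50, compute RHS = 19·y³ + 19, and check whether it is a (positive or negative) perfect cube.
Check small values of y:
  y = 0: RHS = 19 is not a perfect cube.
  y = 1: RHS = 38 is not a perfect cube.
  y = -1: RHS = 0 = (0)³ ⇒ x = 0 works.
  y = 2: RHS = 171 is not a perfect cube.
  y = -2: RHS = -133 is not a perfect cube.
  y = 3: RHS = 532 is not a perfect cube.
  y = -3: RHS = -494 is not a perfect cube.
Continuing the search up to |y| = 50 finds no further solutions beyond those listed.
Collected solutions: (0, -1).

Solutions (with |y| ≤ 50): (0, -1).


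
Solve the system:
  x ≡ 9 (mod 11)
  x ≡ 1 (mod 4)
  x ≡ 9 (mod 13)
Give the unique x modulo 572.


Moduli 11, 4, 13 are pairwise coprime; by CRT there is a unique solution modulo M = 11 · 4 · 13 = 572.
Solve pairwise, accumulating the modulus:
  Start with x ≡ 9 (mod 11).
  Combine with x ≡ 1 (mod 4): since gcd(11, 4) = 1, we get a unique residue mod 44.
    Write x = 9 + 11·t and substitute into x ≡ 1 (mod 4): 11·t ≡ 1 − 9 = -8 (mod 4).
    Reduce coefficients mod 4: 3·t ≡ 0 (mod 4).
    The inverse of 3 mod 4 is 3 (since 3·3 = 9 = 2·4 + 1), so t ≡ 3·0 = 0 ≡ 0 (mod 4).
    Then x = 9 + 11·0 = 9, valid modulo lcm(11, 4) = 44: x ≡ 9 (mod 44).
  Combine with x ≡ 9 (mod 13): since gcd(44, 13) = 1, we get a unique residue mod 572.
    Write x = 9 + 44·t and substitute into x ≡ 9 (mod 13): 44·t ≡ 9 − 9 = 0 (mod 13).
    Reduce coefficients mod 13: 5·t ≡ 0 (mod 13).
    The inverse of 5 mod 13 is 8 (since 5·8 = 40 = 3·13 + 1), so t ≡ 8·0 = 0 ≡ 0 (mod 13).
    Then x = 9 + 44·0 = 9, valid modulo lcm(44, 13) = 572: x ≡ 9 (mod 572).
Verify: 9 mod 11 = 9 ✓, 9 mod 4 = 1 ✓, 9 mod 13 = 9 ✓.

x ≡ 9 (mod 572).


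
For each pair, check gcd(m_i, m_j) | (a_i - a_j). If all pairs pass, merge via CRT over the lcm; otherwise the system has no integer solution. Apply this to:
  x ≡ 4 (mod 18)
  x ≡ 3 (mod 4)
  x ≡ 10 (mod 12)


Moduli 18, 4, 12 are not pairwise coprime, so CRT works modulo lcm(m_i) when all pairwise compatibility conditions hold.
Pairwise compatibility: gcd(m_i, m_j) must divide a_i - a_j for every pair.
Merge one congruence at a time:
  Start: x ≡ 4 (mod 18).
  Combine with x ≡ 3 (mod 4): gcd(18, 4) = 2, and 3 - 4 = -1 is NOT divisible by 2.
    ⇒ system is inconsistent (no integer solution).

No solution (the system is inconsistent).


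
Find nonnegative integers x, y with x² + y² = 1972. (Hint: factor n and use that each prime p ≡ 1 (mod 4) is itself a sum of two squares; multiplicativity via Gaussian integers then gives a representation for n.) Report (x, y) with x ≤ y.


Step 1: Factor n = 1972 = 2^2 · 17 · 29.
Step 2: Check the mod-4 condition on each prime factor: 2 = 2 (special); 17 ≡ 1 (mod 4), exponent 1; 29 ≡ 1 (mod 4), exponent 1.
All primes ≡ 3 (mod 4) appear to even exponent (or don't appear), so by the two-squares theorem n IS expressible as a sum of two squares.
Step 3: Build a representation. Group n = k² · m with k = 2 and m = 17 · 29 = 493 (a product of primes ≡ 1 (mod 4)); a representation of m scales to one of n via (k·x)² + (k·y)² = k²(x² + y²). Each prime p ≡ 1 (mod 4) is itself a sum of two squares; find a² by testing p − a² for a perfect square:
  17: 17 − 1² = 16 = 4² ⇒ 17 = 1² + 4².
  29: 29 − 1² = 28, 29 − 2² = 25 = 5² ⇒ 29 = 2² + 5².
  Combine using the Brahmagupta–Fibonacci identity (a² + b²)(c² + d²) = (ac − bd)² + (ad + bc)² = (ac + bd)² + (ad − bc)²:
  17 · 29 = 493: from (1² + 4²)(2² + 5²), take (1·2 − 4·5, 1·5 + 4·2) = (2 − 20, 5 + 8) = (-18, 13); dropping signs (only squares matter) gives (18, 13); check 18² + 13² = 324 + 169 = 493 ✓.
  Scale by k = 2: (2·18, 2·13) = (36, 26).
Step 4: Order so x ≤ y and verify: 26² + 36² = 676 + 1296 = 1972 = n. ✓

n = 1972 = 26² + 36² (one valid representation with x ≤ y).


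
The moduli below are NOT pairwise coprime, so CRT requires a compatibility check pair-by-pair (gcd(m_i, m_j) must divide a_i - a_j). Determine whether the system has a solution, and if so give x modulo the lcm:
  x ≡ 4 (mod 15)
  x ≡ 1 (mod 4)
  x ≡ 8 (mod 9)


Moduli 15, 4, 9 are not pairwise coprime, so CRT works modulo lcm(m_i) when all pairwise compatibility conditions hold.
Pairwise compatibility: gcd(m_i, m_j) must divide a_i - a_j for every pair.
Merge one congruence at a time:
  Start: x ≡ 4 (mod 15).
  Combine with x ≡ 1 (mod 4): gcd(15, 4) = 1; 1 - 4 = -3, which IS divisible by 1, so compatible.
    Write x = 4 + 15·t and substitute into x ≡ 1 (mod 4): 15·t ≡ 1 − 4 = -3 (mod 4).
    Reduce coefficients mod 4: 3·t ≡ 1 (mod 4).
    The inverse of 3 mod 4 is 3 (since 3·3 = 9 = 2·4 + 1), so t ≡ 3·1 = 3 ≡ 3 (mod 4).
    Then x = 4 + 15·3 = 49, valid modulo lcm(15, 4) = 60: x ≡ 49 (mod 60).
  Combine with x ≡ 8 (mod 9): gcd(60, 9) = 3, and 8 - 49 = -41 is NOT divisible by 3.
    ⇒ system is inconsistent (no integer solution).

No solution (the system is inconsistent).


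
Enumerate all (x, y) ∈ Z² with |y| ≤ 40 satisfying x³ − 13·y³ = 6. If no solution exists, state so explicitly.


The equation is x³ - 13y³ = 6. For fixed y, x³ = 13·y³ + 6, so a solution requires the RHS to be a perfect cube.
Strategy: iterate y from -40 to 40, compute RHS = 13·y³ + 6, and check whether it is a (positive or negative) perfect cube.
Check small values of y:
  y = 0: RHS = 6 is not a perfect cube.
  y = 1: RHS = 19 is not a perfect cube.
  y = -1: RHS = -7 is not a perfect cube.
  y = 2: RHS = 110 is not a perfect cube.
  y = -2: RHS = -98 is not a perfect cube.
  y = 3: RHS = 357 is not a perfect cube.
  y = -3: RHS = -345 is not a perfect cube.
Continuing the search up to |y| = 40 finds no solutions either.
No (x, y) in the scanned range satisfies the equation.

No integer solutions with |y| ≤ 40.


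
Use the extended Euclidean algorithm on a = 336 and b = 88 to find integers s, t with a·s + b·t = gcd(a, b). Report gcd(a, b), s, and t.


Euclidean algorithm on (336, 88) — divide until remainder is 0:
  336 = 3 · 88 + 72
  88 = 1 · 72 + 16
  72 = 4 · 16 + 8
  16 = 2 · 8 + 0
gcd(336, 88) = 8.
Track Bezout coefficients alongside the remainders: start with r₀ = 336 = a·1 + b·0 (s = 1, t = 0) and r₁ = 88 = a·0 + b·1 (s = 0, t = 1); each new remainder r_{k+1} = r_{k-1} − q_k·r_k inherits s_{k+1} = s_{k-1} − q_k·s_k, t_{k+1} = t_{k-1} − q_k·t_k, so r_k = a·s_k + b·t_k at every step:
  q = 3: r = 72, s = 1 − 3·0 = 1, t = 0 − 3·1 = -3  (check: 336·1 + 88·(-3) = 72)
  q = 1: r = 16, s = 0 − 1·1 = -1, t = 1 − 1·(-3) = 4  (check: 336·(-1) + 88·4 = 16)
  q = 4: r = 8, s = 1 − 4·(-1) = 5, t = -3 − 4·4 = -19  (check: 336·5 + 88·(-19) = 8)
The row with r = 8 (the gcd) gives the Bezout coefficients s = 5, t = -19.
Result: 336 · (5) + 88 · (-19) = 8.

gcd(336, 88) = 8; s = 5, t = -19 (check: 336·5 + 88·(-19) = 8).


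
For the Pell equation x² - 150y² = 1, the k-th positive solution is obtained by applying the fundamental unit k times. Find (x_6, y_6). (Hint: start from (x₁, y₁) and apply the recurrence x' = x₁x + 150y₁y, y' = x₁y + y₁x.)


Step 1: Find the fundamental solution (x₁, y₁) of x² - 150y² = 1.
  Expand √150 as a continued fraction. a₀ = ⌊√150⌋ = 12; iterate m_{k+1} = d_k·a_k − m_k, d_{k+1} = (150 − m_{k+1}²)/d_k, a_{k+1} = ⌊(a₀ + m_{k+1})/d_{k+1}⌋ (starting m₀ = 0, d₀ = 1), with convergents p_k = a_k·p_{k-1} + p_{k-2}, q_k = a_k·q_{k-1} + q_{k-2} (p₋₁ = 1, q₋₁ = 0):
  k = 0: a₀ = 12; p₀/q₀ = 12/1; p₀² − 150·q₀² = 144 − 150 = -6.
  k = 1: m = 12, d = 6, a = ⌊(12 + 12)/6⌋ = 4; p/q = (4·12 + 1)/(4·1 + 0) = 49/4; p² − 150·q² = 2401 − 2400 = 1.
  The first convergent with p² − 150·q² = 1 gives the fundamental solution (x₁, y₁) = (49, 4).
Step 2: Apply the recurrence (x_{n+1}, y_{n+1}) = (x₁x_n + 150y₁y_n, x₁y_n + y₁x_n) repeatedly.
  From (x_1, y_1) = (49, 4): x_2 = 49·49 + 150·4·4 = 4801; y_2 = 49·4 + 4·49 = 392.
  From (x_2, y_2) = (4801, 392): x_3 = 49·4801 + 150·4·392 = 470449; y_3 = 49·392 + 4·4801 = 38412.
  From (x_3, y_3) = (470449, 38412): x_4 = 49·470449 + 150·4·38412 = 46099201; y_4 = 49·38412 + 4·470449 = 3763984.
  From (x_4, y_4) = (46099201, 3763984): x_5 = 49·46099201 + 150·4·3763984 = 4517251249; y_5 = 49·3763984 + 4·46099201 = 368832020.
  From (x_5, y_5) = (4517251249, 368832020): x_6 = 49·4517251249 + 150·4·368832020 = 442644523201; y_6 = 49·368832020 + 4·4517251249 = 36141773976.
Step 3: Verify x_6² - 150·y_6² = 195934173919840627286401 - 195934173919840627286400 = 1 (should be 1). ✓

(x_1, y_1) = (49, 4); (x_6, y_6) = (442644523201, 36141773976).


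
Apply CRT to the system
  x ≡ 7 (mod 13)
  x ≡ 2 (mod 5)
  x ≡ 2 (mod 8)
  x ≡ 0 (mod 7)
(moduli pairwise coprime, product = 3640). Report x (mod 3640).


Product of moduli M = 13 · 5 · 8 · 7 = 3640.
Merge one congruence at a time:
  Start: x ≡ 7 (mod 13).
  Combine with x ≡ 2 (mod 5); new modulus lcm = 65.
    Write x = 7 + 13·t and substitute into x ≡ 2 (mod 5): 13·t ≡ 2 − 7 = -5 (mod 5).
    Reduce coefficients mod 5: 3·t ≡ 0 (mod 5).
    The inverse of 3 mod 5 is 2 (since 3·2 = 6 = 1·5 + 1), so t ≡ 2·0 = 0 ≡ 0 (mod 5).
    Then x = 7 + 13·0 = 7, valid modulo lcm(13, 5) = 65: x ≡ 7 (mod 65).
  Combine with x ≡ 2 (mod 8); new modulus lcm = 520.
    Write x = 7 + 65·t and substitute into x ≡ 2 (mod 8): 65·t ≡ 2 − 7 = -5 (mod 8).
    Reduce coefficients mod 8: 1·t ≡ 3 (mod 8).
    So t ≡ 3 (mod 8).
    Then x = 7 + 65·3 = 202, valid modulo lcm(65, 8) = 520: x ≡ 202 (mod 520).
  Combine with x ≡ 0 (mod 7); new modulus lcm = 3640.
    Write x = 202 + 520·t and substitute into x ≡ 0 (mod 7): 520·t ≡ 0 − 202 = -202 (mod 7).
    Reduce coefficients mod 7: 2·t ≡ 1 (mod 7).
    The inverse of 2 mod 7 is 4 (since 2·4 = 8 = 1·7 + 1), so t ≡ 4·1 = 4 ≡ 4 (mod 7).
    Then x = 202 + 520·4 = 2282, valid modulo lcm(520, 7) = 3640: x ≡ 2282 (mod 3640).
Verify against each original: 2282 mod 13 = 7, 2282 mod 5 = 2, 2282 mod 8 = 2, 2282 mod 7 = 0.

x ≡ 2282 (mod 3640).


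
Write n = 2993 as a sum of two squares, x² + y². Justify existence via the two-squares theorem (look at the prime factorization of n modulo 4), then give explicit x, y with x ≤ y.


Step 1: Factor n = 2993 = 41 · 73.
Step 2: Check the mod-4 condition on each prime factor: 41 ≡ 1 (mod 4), exponent 1; 73 ≡ 1 (mod 4), exponent 1.
All primes ≡ 3 (mod 4) appear to even exponent (or don't appear), so by the two-squares theorem n IS expressible as a sum of two squares.
Step 3: Build a representation. Here n = 41 · 73 is a product of primes ≡ 1 (mod 4). Each prime p ≡ 1 (mod 4) is itself a sum of two squares; find a² by testing p − a² for a perfect square:
  41: 41 − 1² = 40, 41 − 2² = 37, 41 − 3² = 32, 41 − 4² = 25 = 5² ⇒ 41 = 4² + 5².
  73: 73 − 1² = 72, 73 − 2² = 69, 73 − 3² = 64 = 8² ⇒ 73 = 3² + 8².
  Combine using the Brahmagupta–Fibonacci identity (a² + b²)(c² + d²) = (ac − bd)² + (ad + bc)² = (ac + bd)² + (ad − bc)²:
  41 · 73 = 2993: from (4² + 5²)(3² + 8²), take (4·3 − 5·8, 4·8 + 5·3) = (12 − 40, 32 + 15) = (-28, 47); dropping signs (only squares matter) gives (28, 47); check 28² + 47² = 784 + 2209 = 2993 ✓.
Step 4: Order so x ≤ y and verify: 28² + 47² = 784 + 2209 = 2993 = n. ✓

n = 2993 = 28² + 47² (one valid representation with x ≤ y).


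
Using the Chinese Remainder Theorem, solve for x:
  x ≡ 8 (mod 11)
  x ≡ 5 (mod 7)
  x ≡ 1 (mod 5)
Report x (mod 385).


Moduli 11, 7, 5 are pairwise coprime; by CRT there is a unique solution modulo M = 11 · 7 · 5 = 385.
Solve pairwise, accumulating the modulus:
  Start with x ≡ 8 (mod 11).
  Combine with x ≡ 5 (mod 7): since gcd(11, 7) = 1, we get a unique residue mod 77.
    Write x = 8 + 11·t and substitute into x ≡ 5 (mod 7): 11·t ≡ 5 − 8 = -3 (mod 7).
    Reduce coefficients mod 7: 4·t ≡ 4 (mod 7).
    The inverse of 4 mod 7 is 2 (since 4·2 = 8 = 1·7 + 1), so t ≡ 2·4 = 8 ≡ 1 (mod 7).
    Then x = 8 + 11·1 = 19, valid modulo lcm(11, 7) = 77: x ≡ 19 (mod 77).
  Combine with x ≡ 1 (mod 5): since gcd(77, 5) = 1, we get a unique residue mod 385.
    Write x = 19 + 77·t and substitute into x ≡ 1 (mod 5): 77·t ≡ 1 − 19 = -18 (mod 5).
    Reduce coefficients mod 5: 2·t ≡ 2 (mod 5).
    The inverse of 2 mod 5 is 3 (since 2·3 = 6 = 1·5 + 1), so t ≡ 3·2 = 6 ≡ 1 (mod 5).
    Then x = 19 + 77·1 = 96, valid modulo lcm(77, 5) = 385: x ≡ 96 (mod 385).
Verify: 96 mod 11 = 8 ✓, 96 mod 7 = 5 ✓, 96 mod 5 = 1 ✓.

x ≡ 96 (mod 385).


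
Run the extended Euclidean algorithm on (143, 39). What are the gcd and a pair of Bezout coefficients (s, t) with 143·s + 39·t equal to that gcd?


Euclidean algorithm on (143, 39) — divide until remainder is 0:
  143 = 3 · 39 + 26
  39 = 1 · 26 + 13
  26 = 2 · 13 + 0
gcd(143, 39) = 13.
Track Bezout coefficients alongside the remainders: start with r₀ = 143 = a·1 + b·0 (s = 1, t = 0) and r₁ = 39 = a·0 + b·1 (s = 0, t = 1); each new remainder r_{k+1} = r_{k-1} − q_k·r_k inherits s_{k+1} = s_{k-1} − q_k·s_k, t_{k+1} = t_{k-1} − q_k·t_k, so r_k = a·s_k + b·t_k at every step:
  q = 3: r = 26, s = 1 − 3·0 = 1, t = 0 − 3·1 = -3  (check: 143·1 + 39·(-3) = 26)
  q = 1: r = 13, s = 0 − 1·1 = -1, t = 1 − 1·(-3) = 4  (check: 143·(-1) + 39·4 = 13)
The row with r = 13 (the gcd) gives the Bezout coefficients s = -1, t = 4.
Result: 143 · (-1) + 39 · (4) = 13.

gcd(143, 39) = 13; s = -1, t = 4 (check: 143·(-1) + 39·4 = 13).


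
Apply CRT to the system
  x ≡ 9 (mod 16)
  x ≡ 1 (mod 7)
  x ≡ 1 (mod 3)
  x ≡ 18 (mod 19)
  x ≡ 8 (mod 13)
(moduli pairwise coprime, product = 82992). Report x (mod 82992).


Product of moduli M = 16 · 7 · 3 · 19 · 13 = 82992.
Merge one congruence at a time:
  Start: x ≡ 9 (mod 16).
  Combine with x ≡ 1 (mod 7); new modulus lcm = 112.
    Write x = 9 + 16·t and substitute into x ≡ 1 (mod 7): 16·t ≡ 1 − 9 = -8 (mod 7).
    Reduce coefficients mod 7: 2·t ≡ 6 (mod 7).
    The inverse of 2 mod 7 is 4 (since 2·4 = 8 = 1·7 + 1), so t ≡ 4·6 = 24 ≡ 3 (mod 7).
    Then x = 9 + 16·3 = 57, valid modulo lcm(16, 7) = 112: x ≡ 57 (mod 112).
  Combine with x ≡ 1 (mod 3); new modulus lcm = 336.
    Write x = 57 + 112·t and substitute into x ≡ 1 (mod 3): 112·t ≡ 1 − 57 = -56 (mod 3).
    Reduce coefficients mod 3: 1·t ≡ 1 (mod 3).
    So t ≡ 1 (mod 3).
    Then x = 57 + 112·1 = 169, valid modulo lcm(112, 3) = 336: x ≡ 169 (mod 336).
  Combine with x ≡ 18 (mod 19); new modulus lcm = 6384.
    Write x = 169 + 336·t and substitute into x ≡ 18 (mod 19): 336·t ≡ 18 − 169 = -151 (mod 19).
    Reduce coefficients mod 19: 13·t ≡ 1 (mod 19).
    The inverse of 13 mod 19 is 3 (since 13·3 = 39 = 2·19 + 1), so t ≡ 3·1 = 3 ≡ 3 (mod 19).
    Then x = 169 + 336·3 = 1177, valid modulo lcm(336, 19) = 6384: x ≡ 1177 (mod 6384).
  Combine with x ≡ 8 (mod 13); new modulus lcm = 82992.
    Write x = 1177 + 6384·t and substitute into x ≡ 8 (mod 13): 6384·t ≡ 8 − 1177 = -1169 (mod 13).
    Reduce coefficients mod 13: 1·t ≡ 1 (mod 13).
    So t ≡ 1 (mod 13).
    Then x = 1177 + 6384·1 = 7561, valid modulo lcm(6384, 13) = 82992: x ≡ 7561 (mod 82992).
Verify against each original: 7561 mod 16 = 9, 7561 mod 7 = 1, 7561 mod 3 = 1, 7561 mod 19 = 18, 7561 mod 13 = 8.

x ≡ 7561 (mod 82992).


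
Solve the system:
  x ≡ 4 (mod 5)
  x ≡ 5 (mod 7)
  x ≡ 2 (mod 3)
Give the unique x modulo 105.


Moduli 5, 7, 3 are pairwise coprime; by CRT there is a unique solution modulo M = 5 · 7 · 3 = 105.
Solve pairwise, accumulating the modulus:
  Start with x ≡ 4 (mod 5).
  Combine with x ≡ 5 (mod 7): since gcd(5, 7) = 1, we get a unique residue mod 35.
    Write x = 4 + 5·t and substitute into x ≡ 5 (mod 7): 5·t ≡ 5 − 4 = 1 (mod 7).
    The inverse of 5 mod 7 is 3 (since 5·3 = 15 = 2·7 + 1), so t ≡ 3·1 = 3 ≡ 3 (mod 7).
    Then x = 4 + 5·3 = 19, valid modulo lcm(5, 7) = 35: x ≡ 19 (mod 35).
  Combine with x ≡ 2 (mod 3): since gcd(35, 3) = 1, we get a unique residue mod 105.
    Write x = 19 + 35·t and substitute into x ≡ 2 (mod 3): 35·t ≡ 2 − 19 = -17 (mod 3).
    Reduce coefficients mod 3: 2·t ≡ 1 (mod 3).
    The inverse of 2 mod 3 is 2 (since 2·2 = 4 = 1·3 + 1), so t ≡ 2·1 = 2 ≡ 2 (mod 3).
    Then x = 19 + 35·2 = 89, valid modulo lcm(35, 3) = 105: x ≡ 89 (mod 105).
Verify: 89 mod 5 = 4 ✓, 89 mod 7 = 5 ✓, 89 mod 3 = 2 ✓.

x ≡ 89 (mod 105).


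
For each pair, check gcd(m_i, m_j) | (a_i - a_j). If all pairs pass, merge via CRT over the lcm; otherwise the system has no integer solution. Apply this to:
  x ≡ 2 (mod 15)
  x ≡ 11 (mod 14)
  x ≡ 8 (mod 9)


Moduli 15, 14, 9 are not pairwise coprime, so CRT works modulo lcm(m_i) when all pairwise compatibility conditions hold.
Pairwise compatibility: gcd(m_i, m_j) must divide a_i - a_j for every pair.
Merge one congruence at a time:
  Start: x ≡ 2 (mod 15).
  Combine with x ≡ 11 (mod 14): gcd(15, 14) = 1; 11 - 2 = 9, which IS divisible by 1, so compatible.
    Write x = 2 + 15·t and substitute into x ≡ 11 (mod 14): 15·t ≡ 11 − 2 = 9 (mod 14).
    Reduce coefficients mod 14: 1·t ≡ 9 (mod 14).
    So t ≡ 9 (mod 14).
    Then x = 2 + 15·9 = 137, valid modulo lcm(15, 14) = 210: x ≡ 137 (mod 210).
  Combine with x ≡ 8 (mod 9): gcd(210, 9) = 3; 8 - 137 = -129, which IS divisible by 3, so compatible.
    Write x = 137 + 210·t and substitute into x ≡ 8 (mod 9): 210·t ≡ 8 − 137 = -129 (mod 9).
    Divide the congruence (and modulus) by g = 3: 70·t ≡ -43 (mod 3).
    Reduce coefficients mod 3: 1·t ≡ 2 (mod 3).
    So t ≡ 2 (mod 3).
    Then x = 137 + 210·2 = 557, valid modulo lcm(210, 9) = 630: x ≡ 557 (mod 630).
Verify: 557 mod 15 = 2, 557 mod 14 = 11, 557 mod 9 = 8.

x ≡ 557 (mod 630).


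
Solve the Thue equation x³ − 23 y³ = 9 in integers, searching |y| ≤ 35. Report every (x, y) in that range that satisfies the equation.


The equation is x³ - 23y³ = 9. For fixed y, x³ = 23·y³ + 9, so a solution requires the RHS to be a perfect cube.
Strategy: iterate y from -35 to 35, compute RHS = 23·y³ + 9, and check whether it is a (positive or negative) perfect cube.
Check small values of y:
  y = 0: RHS = 9 is not a perfect cube.
  y = 1: RHS = 32 is not a perfect cube.
  y = -1: RHS = -14 is not a perfect cube.
  y = 2: RHS = 193 is not a perfect cube.
  y = -2: RHS = -175 is not a perfect cube.
  y = 3: RHS = 630 is not a perfect cube.
  y = -3: RHS = -612 is not a perfect cube.
Continuing the search up to |y| = 35 finds no solutions either.
No (x, y) in the scanned range satisfies the equation.

No integer solutions with |y| ≤ 35.


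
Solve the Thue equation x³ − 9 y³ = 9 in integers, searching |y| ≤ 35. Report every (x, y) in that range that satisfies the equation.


The equation is x³ - 9y³ = 9. For fixed y, x³ = 9·y³ + 9, so a solution requires the RHS to be a perfect cube.
Strategy: iterate y from -35 to 35, compute RHS = 9·y³ + 9, and check whether it is a (positive or negative) perfect cube.
Check small values of y:
  y = 0: RHS = 9 is not a perfect cube.
  y = 1: RHS = 18 is not a perfect cube.
  y = -1: RHS = 0 = (0)³ ⇒ x = 0 works.
  y = 2: RHS = 81 is not a perfect cube.
  y = -2: RHS = -63 is not a perfect cube.
  y = 3: RHS = 252 is not a perfect cube.
  y = -3: RHS = -234 is not a perfect cube.
Continuing the search up to |y| = 35 finds no further solutions beyond those listed.
Collected solutions: (0, -1).

Solutions (with |y| ≤ 35): (0, -1).


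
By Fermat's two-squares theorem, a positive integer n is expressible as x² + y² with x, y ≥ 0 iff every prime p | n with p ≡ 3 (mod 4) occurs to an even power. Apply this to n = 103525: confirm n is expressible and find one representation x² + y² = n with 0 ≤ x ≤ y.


Step 1: Factor n = 103525 = 5^2 · 41 · 101.
Step 2: Check the mod-4 condition on each prime factor: 5 ≡ 1 (mod 4), exponent 2; 41 ≡ 1 (mod 4), exponent 1; 101 ≡ 1 (mod 4), exponent 1.
All primes ≡ 3 (mod 4) appear to even exponent (or don't appear), so by the two-squares theorem n IS expressible as a sum of two squares.
Step 3: Build a representation. Group n = k² · m with k = 5 and m = 41 · 101 = 4141 (a product of primes ≡ 1 (mod 4)); a representation of m scales to one of n via (k·x)² + (k·y)² = k²(x² + y²). Each prime p ≡ 1 (mod 4) is itself a sum of two squares; find a² by testing p − a² for a perfect square:
  41: 41 − 1² = 40, 41 − 2² = 37, 41 − 3² = 32, 41 − 4² = 25 = 5² ⇒ 41 = 4² + 5².
  101: 101 − 1² = 100 = 10² ⇒ 101 = 1² + 10².
  Combine using the Brahmagupta–Fibonacci identity (a² + b²)(c² + d²) = (ac − bd)² + (ad + bc)² = (ac + bd)² + (ad − bc)²:
  41 · 101 = 4141: from (4² + 5²)(1² + 10²), take (4·1 − 5·10, 4·10 + 5·1) = (4 − 50, 40 + 5) = (-46, 45); dropping signs (only squares matter) gives (46, 45); check 46² + 45² = 2116 + 2025 = 4141 ✓.
  Scale by k = 5: (5·46, 5·45) = (230, 225).
Step 4: Order so x ≤ y and verify: 225² + 230² = 50625 + 52900 = 103525 = n. ✓

n = 103525 = 225² + 230² (one valid representation with x ≤ y).


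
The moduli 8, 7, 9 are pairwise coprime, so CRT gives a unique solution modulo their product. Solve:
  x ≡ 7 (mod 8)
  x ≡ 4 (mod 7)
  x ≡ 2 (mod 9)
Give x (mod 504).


Moduli 8, 7, 9 are pairwise coprime; by CRT there is a unique solution modulo M = 8 · 7 · 9 = 504.
Solve pairwise, accumulating the modulus:
  Start with x ≡ 7 (mod 8).
  Combine with x ≡ 4 (mod 7): since gcd(8, 7) = 1, we get a unique residue mod 56.
    Write x = 7 + 8·t and substitute into x ≡ 4 (mod 7): 8·t ≡ 4 − 7 = -3 (mod 7).
    Reduce coefficients mod 7: 1·t ≡ 4 (mod 7).
    So t ≡ 4 (mod 7).
    Then x = 7 + 8·4 = 39, valid modulo lcm(8, 7) = 56: x ≡ 39 (mod 56).
  Combine with x ≡ 2 (mod 9): since gcd(56, 9) = 1, we get a unique residue mod 504.
    Write x = 39 + 56·t and substitute into x ≡ 2 (mod 9): 56·t ≡ 2 − 39 = -37 (mod 9).
    Reduce coefficients mod 9: 2·t ≡ 8 (mod 9).
    The inverse of 2 mod 9 is 5 (since 2·5 = 10 = 1·9 + 1), so t ≡ 5·8 = 40 ≡ 4 (mod 9).
    Then x = 39 + 56·4 = 263, valid modulo lcm(56, 9) = 504: x ≡ 263 (mod 504).
Verify: 263 mod 8 = 7 ✓, 263 mod 7 = 4 ✓, 263 mod 9 = 2 ✓.

x ≡ 263 (mod 504).


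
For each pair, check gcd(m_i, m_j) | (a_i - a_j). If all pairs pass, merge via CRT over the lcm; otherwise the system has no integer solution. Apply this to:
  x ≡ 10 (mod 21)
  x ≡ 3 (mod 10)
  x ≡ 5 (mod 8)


Moduli 21, 10, 8 are not pairwise coprime, so CRT works modulo lcm(m_i) when all pairwise compatibility conditions hold.
Pairwise compatibility: gcd(m_i, m_j) must divide a_i - a_j for every pair.
Merge one congruence at a time:
  Start: x ≡ 10 (mod 21).
  Combine with x ≡ 3 (mod 10): gcd(21, 10) = 1; 3 - 10 = -7, which IS divisible by 1, so compatible.
    Write x = 10 + 21·t and substitute into x ≡ 3 (mod 10): 21·t ≡ 3 − 10 = -7 (mod 10).
    Reduce coefficients mod 10: 1·t ≡ 3 (mod 10).
    So t ≡ 3 (mod 10).
    Then x = 10 + 21·3 = 73, valid modulo lcm(21, 10) = 210: x ≡ 73 (mod 210).
  Combine with x ≡ 5 (mod 8): gcd(210, 8) = 2; 5 - 73 = -68, which IS divisible by 2, so compatible.
    Write x = 73 + 210·t and substitute into x ≡ 5 (mod 8): 210·t ≡ 5 − 73 = -68 (mod 8).
    Divide the congruence (and modulus) by g = 2: 105·t ≡ -34 (mod 4).
    Reduce coefficients mod 4: 1·t ≡ 2 (mod 4).
    So t ≡ 2 (mod 4).
    Then x = 73 + 210·2 = 493, valid modulo lcm(210, 8) = 840: x ≡ 493 (mod 840).
Verify: 493 mod 21 = 10, 493 mod 10 = 3, 493 mod 8 = 5.

x ≡ 493 (mod 840).


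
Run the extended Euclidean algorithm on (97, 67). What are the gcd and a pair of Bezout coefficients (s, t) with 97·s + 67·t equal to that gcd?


Euclidean algorithm on (97, 67) — divide until remainder is 0:
  97 = 1 · 67 + 30
  67 = 2 · 30 + 7
  30 = 4 · 7 + 2
  7 = 3 · 2 + 1
  2 = 2 · 1 + 0
gcd(97, 67) = 1.
Track Bezout coefficients alongside the remainders: start with r₀ = 97 = a·1 + b·0 (s = 1, t = 0) and r₁ = 67 = a·0 + b·1 (s = 0, t = 1); each new remainder r_{k+1} = r_{k-1} − q_k·r_k inherits s_{k+1} = s_{k-1} − q_k·s_k, t_{k+1} = t_{k-1} − q_k·t_k, so r_k = a·s_k + b·t_k at every step:
  q = 1: r = 30, s = 1 − 1·0 = 1, t = 0 − 1·1 = -1  (check: 97·1 + 67·(-1) = 30)
  q = 2: r = 7, s = 0 − 2·1 = -2, t = 1 − 2·(-1) = 3  (check: 97·(-2) + 67·3 = 7)
  q = 4: r = 2, s = 1 − 4·(-2) = 9, t = -1 − 4·3 = -13  (check: 97·9 + 67·(-13) = 2)
  q = 3: r = 1, s = -2 − 3·9 = -29, t = 3 − 3·(-13) = 42  (check: 97·(-29) + 67·42 = 1)
The row with r = 1 (the gcd) gives the Bezout coefficients s = -29, t = 42.
Result: 97 · (-29) + 67 · (42) = 1.

gcd(97, 67) = 1; s = -29, t = 42 (check: 97·(-29) + 67·42 = 1).
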